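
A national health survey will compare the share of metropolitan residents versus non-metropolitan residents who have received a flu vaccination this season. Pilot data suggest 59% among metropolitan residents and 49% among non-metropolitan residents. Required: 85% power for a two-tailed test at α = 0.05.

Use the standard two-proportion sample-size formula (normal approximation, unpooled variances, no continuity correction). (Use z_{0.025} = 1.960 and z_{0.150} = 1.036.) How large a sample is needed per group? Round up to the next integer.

n = (z_{α/2} + z_β)² · [p₁(1−p₁) + p₂(1−p₂)] / (p₁ − p₂)²
  = (1.960 + 1.036)² · (0.59·0.41 + 0.49·0.51) / (0.10)²
  = (2.996)² · (0.2419 + 0.2499) / 0.0100
  = 8.9760 · 0.4918 / 0.0100
  = 441.44
Round up → n = 442 per group.

n = 442 per group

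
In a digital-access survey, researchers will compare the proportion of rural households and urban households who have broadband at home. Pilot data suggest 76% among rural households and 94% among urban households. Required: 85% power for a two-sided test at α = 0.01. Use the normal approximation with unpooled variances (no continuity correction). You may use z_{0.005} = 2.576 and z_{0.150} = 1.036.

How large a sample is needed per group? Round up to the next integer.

n = (z_{α/2} + z_β)² · [p₁(1−p₁) + p₂(1−p₂)] / (p₁ − p₂)²
  = (2.576 + 1.036)² · (0.76·0.24 + 0.94·0.06) / (-0.18)²
  = (3.612)² · (0.1824 + 0.0564) / 0.0324
  = 13.0465 · 0.2388 / 0.0324
  = 96.16
Round up → n = 97 per group.

n = 97 per group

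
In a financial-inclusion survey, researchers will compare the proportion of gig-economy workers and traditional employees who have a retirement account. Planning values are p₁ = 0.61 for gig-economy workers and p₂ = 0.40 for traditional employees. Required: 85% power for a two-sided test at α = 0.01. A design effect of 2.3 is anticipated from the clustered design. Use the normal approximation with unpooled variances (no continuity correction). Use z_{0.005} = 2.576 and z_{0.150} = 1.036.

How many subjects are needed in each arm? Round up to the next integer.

n = (z_{α/2} + z_β)² · [p₁(1−p₁) + p₂(1−p₂)] / (p₁ − p₂)²
  = (2.576 + 1.036)² · (0.61·0.39 + 0.40·0.60) / (0.21)²
  = (3.612)² · (0.2379 + 0.2400) / 0.0441
  = 13.0465 · 0.4779 / 0.0441
  = 141.38
Design effect: 2.3 × 141.38 = 325.18.
Round up → n = 326 per group.

n = 326 per group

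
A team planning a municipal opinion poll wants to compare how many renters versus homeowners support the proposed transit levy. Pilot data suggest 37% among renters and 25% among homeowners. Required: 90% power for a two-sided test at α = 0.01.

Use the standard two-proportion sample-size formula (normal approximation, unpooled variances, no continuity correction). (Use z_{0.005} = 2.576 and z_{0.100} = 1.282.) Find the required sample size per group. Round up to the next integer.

n = 435 per group

n = (z_{α/2} + z_β)² · [p₁(1−p₁) + p₂(1−p₂)] / (p₁ − p₂)²
  = (2.576 + 1.282)² · (0.37·0.63 + 0.25·0.75) / (0.12)²
  = (3.858)² · (0.2331 + 0.1875) / 0.0144
  = 14.8842 · 0.4206 / 0.0144
  = 434.74
Round up → n = 435 per group.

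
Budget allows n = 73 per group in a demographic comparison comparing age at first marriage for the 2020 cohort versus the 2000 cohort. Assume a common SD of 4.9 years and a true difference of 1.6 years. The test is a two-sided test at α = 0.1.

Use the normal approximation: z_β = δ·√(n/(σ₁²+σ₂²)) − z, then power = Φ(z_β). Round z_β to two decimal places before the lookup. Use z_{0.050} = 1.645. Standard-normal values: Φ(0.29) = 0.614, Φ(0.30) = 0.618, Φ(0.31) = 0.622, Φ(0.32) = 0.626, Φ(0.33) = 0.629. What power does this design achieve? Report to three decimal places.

z_β = δ·√(n/(σ₁²+σ₂²)) − z_{α/2}
    = 1.6 · √(73/48.02) − 1.645
    = 1.6 · 1.23296 − 1.645
    = 1.9727 − 1.645 = 0.3277 → 0.33
Power = Φ(0.33) = 0.629.

Power ≈ 0.629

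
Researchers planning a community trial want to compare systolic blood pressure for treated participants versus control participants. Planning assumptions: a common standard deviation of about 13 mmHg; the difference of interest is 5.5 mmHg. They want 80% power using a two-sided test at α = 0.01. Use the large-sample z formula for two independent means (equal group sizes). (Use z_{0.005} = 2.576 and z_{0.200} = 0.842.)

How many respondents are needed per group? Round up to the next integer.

n = 131 per group

n = (z_{α/2} + z_β)² · (σ₁² + σ₂²) / δ²
  = (2.576 + 0.842)² · (2·13² = 338) / 5.5²
  = 11.6827 · 338 / 30.25
  = 130.54
Round up → n = 131 per group.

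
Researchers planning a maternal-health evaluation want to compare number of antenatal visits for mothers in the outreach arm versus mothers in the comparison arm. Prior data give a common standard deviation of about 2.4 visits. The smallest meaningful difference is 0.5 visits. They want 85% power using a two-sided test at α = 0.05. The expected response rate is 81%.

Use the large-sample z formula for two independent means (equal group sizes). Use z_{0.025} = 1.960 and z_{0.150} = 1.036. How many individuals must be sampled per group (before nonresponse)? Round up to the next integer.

n = 511 per group

n = (z_{α/2} + z_β)² · (σ₁² + σ₂²) / δ²
  = (1.960 + 1.036)² · (2·2.4² = 11.52) / 0.5²
  = 8.9760 · 11.52 / 0.25
  = 413.61
Adjust for 81% response: 413.61 / 0.81 = 510.64.
Round up → n = 511 per group.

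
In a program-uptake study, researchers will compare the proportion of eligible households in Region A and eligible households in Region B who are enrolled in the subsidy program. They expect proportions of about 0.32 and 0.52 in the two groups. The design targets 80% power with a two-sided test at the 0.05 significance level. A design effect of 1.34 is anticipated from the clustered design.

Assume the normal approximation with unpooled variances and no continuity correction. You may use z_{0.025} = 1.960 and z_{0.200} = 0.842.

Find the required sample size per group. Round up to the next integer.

n = 123 per group

n = (z_{α/2} + z_β)² · [p₁(1−p₁) + p₂(1−p₂)] / (p₁ − p₂)²
  = (1.960 + 0.842)² · (0.32·0.68 + 0.52·0.48) / (-0.20)²
  = (2.802)² · (0.2176 + 0.2496) / 0.0400
  = 7.8512 · 0.4672 / 0.0400
  = 91.70
Design effect: 1.34 × 91.70 = 122.88.
Round up → n = 123 per group.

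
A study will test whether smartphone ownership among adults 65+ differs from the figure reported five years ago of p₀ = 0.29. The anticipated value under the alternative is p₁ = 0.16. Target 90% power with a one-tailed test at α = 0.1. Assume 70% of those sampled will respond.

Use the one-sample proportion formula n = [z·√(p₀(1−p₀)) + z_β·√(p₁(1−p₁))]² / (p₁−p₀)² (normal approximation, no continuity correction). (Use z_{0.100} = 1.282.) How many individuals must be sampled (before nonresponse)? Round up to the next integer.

n = [z_α·√(p₀q₀) + z_β·√(p₁q₁)]² / (p₁ − p₀)²
  = [1.282·√(0.29·0.71) + 1.282·√(0.16·0.84)]² / (-0.13)²
  = [1.282·0.4538 + 1.282·0.3666]² / 0.0169
  = [1.0517]² / 0.0169
  = 65.45
Adjust for 70% response: 65.45 / 0.70 = 93.50.
Round up → n = 94.

n = 94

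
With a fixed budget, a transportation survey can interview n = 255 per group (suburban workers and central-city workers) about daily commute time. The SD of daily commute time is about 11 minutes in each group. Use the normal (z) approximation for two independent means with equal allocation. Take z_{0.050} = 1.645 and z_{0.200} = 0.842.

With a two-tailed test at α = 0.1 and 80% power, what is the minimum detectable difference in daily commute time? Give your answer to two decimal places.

δ = (z_{α/2} + z_β) · √((σ₁²+σ₂²)/n)
  = (1.645 + 0.842) · √(242/255)
  = 2.487 · √0.94902
  = 2.487 · 0.9742
  = 2.4228

Minimum detectable difference ≈ 2.42 minutes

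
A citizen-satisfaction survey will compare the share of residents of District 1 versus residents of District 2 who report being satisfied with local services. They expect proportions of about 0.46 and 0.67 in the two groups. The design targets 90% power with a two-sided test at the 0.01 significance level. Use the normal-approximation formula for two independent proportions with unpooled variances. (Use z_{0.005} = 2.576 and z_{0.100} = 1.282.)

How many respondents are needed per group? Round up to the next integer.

n = 159 per group

n = (z_{α/2} + z_β)² · [p₁(1−p₁) + p₂(1−p₂)] / (p₁ − p₂)²
  = (2.576 + 1.282)² · (0.46·0.54 + 0.67·0.33) / (-0.21)²
  = (3.858)² · (0.2484 + 0.2211) / 0.0441
  = 14.8842 · 0.4695 / 0.0441
  = 158.46
Round up → n = 159 per group.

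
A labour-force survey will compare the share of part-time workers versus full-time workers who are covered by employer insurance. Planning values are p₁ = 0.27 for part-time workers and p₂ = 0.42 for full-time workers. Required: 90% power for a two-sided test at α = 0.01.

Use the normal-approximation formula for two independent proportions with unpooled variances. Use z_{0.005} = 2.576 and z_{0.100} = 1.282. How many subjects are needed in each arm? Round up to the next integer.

n = (z_{α/2} + z_β)² · [p₁(1−p₁) + p₂(1−p₂)] / (p₁ − p₂)²
  = (2.576 + 1.282)² · (0.27·0.73 + 0.42·0.58) / (-0.15)²
  = (3.858)² · (0.1971 + 0.2436) / 0.0225
  = 14.8842 · 0.4407 / 0.0225
  = 291.53
Round up → n = 292 per group.

n = 292 per group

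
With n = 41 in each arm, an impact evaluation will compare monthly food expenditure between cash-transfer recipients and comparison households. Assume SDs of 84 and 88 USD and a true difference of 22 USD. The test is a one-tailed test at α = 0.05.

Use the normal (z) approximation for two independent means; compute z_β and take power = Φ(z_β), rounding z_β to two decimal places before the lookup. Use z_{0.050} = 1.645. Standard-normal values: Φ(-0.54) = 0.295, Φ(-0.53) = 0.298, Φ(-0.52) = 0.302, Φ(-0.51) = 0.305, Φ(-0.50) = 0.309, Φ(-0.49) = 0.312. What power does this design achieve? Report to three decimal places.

z_β = δ·√(n/(σ₁²+σ₂²)) − z_α
    = 22 · √(41/14800) − 1.645
    = 22 · 0.05263 − 1.645
    = 1.1579 − 1.645 = -0.4871 → -0.49
Power = Φ(-0.49) = 0.312.

Power ≈ 0.312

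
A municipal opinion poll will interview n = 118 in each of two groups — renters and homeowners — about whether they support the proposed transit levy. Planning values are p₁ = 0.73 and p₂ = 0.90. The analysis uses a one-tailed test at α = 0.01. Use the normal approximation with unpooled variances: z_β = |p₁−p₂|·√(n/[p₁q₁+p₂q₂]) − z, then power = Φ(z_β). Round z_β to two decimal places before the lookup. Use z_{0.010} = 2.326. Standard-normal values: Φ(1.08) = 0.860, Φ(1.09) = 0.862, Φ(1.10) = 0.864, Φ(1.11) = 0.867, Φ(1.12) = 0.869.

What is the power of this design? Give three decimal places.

z_β = |p₁−p₂|·√(n/[p₁q₁+p₂q₂]) − z_α
    = 0.17 · √(118/0.2871) − 2.326
    = 0.17 · 20.2733 − 2.326
    = 3.4465 − 2.326 = 1.1205 → 1.12
Power = Φ(1.12) = 0.869.

Power ≈ 0.869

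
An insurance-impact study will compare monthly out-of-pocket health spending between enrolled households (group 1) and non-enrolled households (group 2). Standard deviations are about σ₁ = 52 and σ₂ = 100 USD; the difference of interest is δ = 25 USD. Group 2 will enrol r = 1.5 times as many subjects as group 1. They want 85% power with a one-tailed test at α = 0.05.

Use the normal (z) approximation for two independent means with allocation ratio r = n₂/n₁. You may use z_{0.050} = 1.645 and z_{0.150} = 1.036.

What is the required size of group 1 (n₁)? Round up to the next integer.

n₁ = 108

n₁ = (z_α + z_β)² · (σ₁² + σ₂²/r) / δ²
   = (1.645 + 1.036)² · (52² + 100²/1.5) / 25²
   = 7.1878 · (2704 + 6666.7) / 625
   = 7.1878 · 9370.7 / 625
   = 107.77
Round up → n₁ = 108; n₂ = r·n₁ = 1.5 × 108 = 162.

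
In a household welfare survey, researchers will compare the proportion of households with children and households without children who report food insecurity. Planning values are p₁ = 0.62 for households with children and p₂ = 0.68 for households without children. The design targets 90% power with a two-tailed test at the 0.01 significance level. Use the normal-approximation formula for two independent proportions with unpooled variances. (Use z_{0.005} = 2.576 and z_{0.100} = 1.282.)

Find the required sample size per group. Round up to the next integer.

n = 1874 per group

n = (z_{α/2} + z_β)² · [p₁(1−p₁) + p₂(1−p₂)] / (p₁ − p₂)²
  = (2.576 + 1.282)² · (0.62·0.38 + 0.68·0.32) / (-0.06)²
  = (3.858)² · (0.2356 + 0.2176) / 0.0036
  = 14.8842 · 0.4532 / 0.0036
  = 1873.75
Round up → n = 1874 per group.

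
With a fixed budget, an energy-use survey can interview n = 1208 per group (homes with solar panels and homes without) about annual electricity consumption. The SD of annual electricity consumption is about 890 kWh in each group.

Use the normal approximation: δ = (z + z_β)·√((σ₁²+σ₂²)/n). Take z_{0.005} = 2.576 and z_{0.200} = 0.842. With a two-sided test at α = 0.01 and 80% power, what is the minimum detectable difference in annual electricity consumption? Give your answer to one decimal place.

δ = (z_{α/2} + z_β) · √((σ₁²+σ₂²)/n)
  = (2.576 + 0.842) · √(1584200/1208)
  = 3.418 · √1311.4
  = 3.418 · 36.2136
  = 123.7780

Minimum detectable difference ≈ 123.8 kWh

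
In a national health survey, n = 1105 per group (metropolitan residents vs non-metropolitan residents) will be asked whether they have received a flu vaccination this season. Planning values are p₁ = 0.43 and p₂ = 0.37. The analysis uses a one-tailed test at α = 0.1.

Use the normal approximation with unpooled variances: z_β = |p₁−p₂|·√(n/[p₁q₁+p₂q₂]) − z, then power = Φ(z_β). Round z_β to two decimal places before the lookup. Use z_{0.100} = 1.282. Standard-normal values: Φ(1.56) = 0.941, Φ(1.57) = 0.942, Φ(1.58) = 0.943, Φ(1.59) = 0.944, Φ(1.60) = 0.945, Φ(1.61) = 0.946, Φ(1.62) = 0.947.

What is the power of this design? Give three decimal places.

z_β = |p₁−p₂|·√(n/[p₁q₁+p₂q₂]) − z_α
    = 0.06 · √(1105/0.4782) − 1.282
    = 0.06 · 48.0702 − 1.282
    = 2.8842 − 1.282 = 1.6022 → 1.60
Power = Φ(1.60) = 0.945.

Power ≈ 0.945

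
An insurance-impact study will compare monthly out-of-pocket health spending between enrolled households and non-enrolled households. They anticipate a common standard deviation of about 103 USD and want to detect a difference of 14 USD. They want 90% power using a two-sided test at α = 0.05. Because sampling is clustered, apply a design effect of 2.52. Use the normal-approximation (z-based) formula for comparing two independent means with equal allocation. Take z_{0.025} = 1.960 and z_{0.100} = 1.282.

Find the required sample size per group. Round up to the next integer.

n = (z_{α/2} + z_β)² · (σ₁² + σ₂²) / δ²
  = (1.960 + 1.282)² · (2·103² = 21218) / 14²
  = 10.5106 · 21218 / 196
  = 1137.82
Design effect: 2.52 × 1137.82 = 2867.31.
Round up → n = 2868 per group.

n = 2868 per group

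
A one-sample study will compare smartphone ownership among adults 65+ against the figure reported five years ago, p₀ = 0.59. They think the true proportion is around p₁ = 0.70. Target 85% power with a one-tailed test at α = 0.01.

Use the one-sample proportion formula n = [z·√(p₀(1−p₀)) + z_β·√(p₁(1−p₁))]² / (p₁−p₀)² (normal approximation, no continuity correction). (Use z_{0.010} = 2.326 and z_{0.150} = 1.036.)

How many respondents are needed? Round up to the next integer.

n = [z_α·√(p₀q₀) + z_β·√(p₁q₁)]² / (p₁ − p₀)²
  = [2.326·√(0.59·0.41) + 1.036·√(0.70·0.30)]² / (0.11)²
  = [2.326·0.4918 + 1.036·0.4583]² / 0.0121
  = [1.6188]² / 0.0121
  = 216.56
Round up → n = 217.

n = 217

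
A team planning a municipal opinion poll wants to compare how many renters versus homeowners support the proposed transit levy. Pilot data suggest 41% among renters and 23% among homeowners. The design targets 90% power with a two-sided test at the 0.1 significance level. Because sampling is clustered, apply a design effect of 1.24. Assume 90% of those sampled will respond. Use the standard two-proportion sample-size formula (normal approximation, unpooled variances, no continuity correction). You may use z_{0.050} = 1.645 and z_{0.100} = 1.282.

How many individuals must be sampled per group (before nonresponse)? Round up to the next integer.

n = (z_{α/2} + z_β)² · [p₁(1−p₁) + p₂(1−p₂)] / (p₁ − p₂)²
  = (1.645 + 1.282)² · (0.41·0.59 + 0.23·0.77) / (0.18)²
  = (2.927)² · (0.2419 + 0.1771) / 0.0324
  = 8.5673 · 0.4190 / 0.0324
  = 110.79
Design effect: 1.24 × 110.79 = 137.38.
Adjust for 90% response: 137.38 / 0.90 = 152.65.
Round up → n = 153 per group.

n = 153 per group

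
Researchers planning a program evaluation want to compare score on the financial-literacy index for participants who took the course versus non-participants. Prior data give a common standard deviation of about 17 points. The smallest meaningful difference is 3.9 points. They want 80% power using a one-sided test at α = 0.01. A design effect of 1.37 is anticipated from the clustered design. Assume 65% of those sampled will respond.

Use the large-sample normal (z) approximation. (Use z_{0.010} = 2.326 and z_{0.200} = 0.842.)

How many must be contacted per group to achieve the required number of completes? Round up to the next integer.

n = (z_α + z_β)² · (σ₁² + σ₂²) / δ²
  = (2.326 + 0.842)² · (2·17² = 578) / 3.9²
  = 10.0362 · 578 / 15.21
  = 381.39
Design effect: 1.37 × 381.39 = 522.50.
Adjust for 65% response: 522.50 / 0.65 = 803.85.
Round up → n = 804 per group.

n = 804 per group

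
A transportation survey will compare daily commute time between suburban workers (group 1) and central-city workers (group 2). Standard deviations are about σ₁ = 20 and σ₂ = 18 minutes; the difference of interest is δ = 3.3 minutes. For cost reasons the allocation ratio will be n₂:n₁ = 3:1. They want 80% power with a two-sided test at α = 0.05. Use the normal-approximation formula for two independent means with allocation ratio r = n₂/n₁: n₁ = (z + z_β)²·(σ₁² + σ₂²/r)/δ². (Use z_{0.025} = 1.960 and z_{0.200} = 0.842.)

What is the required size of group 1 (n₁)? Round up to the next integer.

n₁ = 367

n₁ = (z_{α/2} + z_β)² · (σ₁² + σ₂²/r) / δ²
   = (1.960 + 0.842)² · (20² + 18²/3) / 3.3²
   = 7.8512 · (400 + 108) / 10.89
   = 7.8512 · 508 / 10.89
   = 366.25
Round up → n₁ = 367; n₂ = r·n₁ = 3 × 367 = 1101.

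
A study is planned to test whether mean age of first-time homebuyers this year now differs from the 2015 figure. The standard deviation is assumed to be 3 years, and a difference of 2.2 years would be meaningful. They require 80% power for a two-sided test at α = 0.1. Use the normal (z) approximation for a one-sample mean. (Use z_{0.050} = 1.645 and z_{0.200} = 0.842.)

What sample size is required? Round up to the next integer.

n = (z_{α/2} + z_β)² · σ² / δ²
  = (1.645 + 0.842)² · 3² / 2.2²
  = 6.1852 · 9 / 4.84
  = 11.50
Round up → n = 12.

n = 12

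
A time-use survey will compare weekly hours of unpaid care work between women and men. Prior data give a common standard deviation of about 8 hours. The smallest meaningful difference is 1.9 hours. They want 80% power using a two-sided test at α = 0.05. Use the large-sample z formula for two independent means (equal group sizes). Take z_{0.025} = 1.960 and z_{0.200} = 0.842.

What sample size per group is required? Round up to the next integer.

n = (z_{α/2} + z_β)² · (σ₁² + σ₂²) / δ²
  = (1.960 + 0.842)² · (2·8² = 128) / 1.9²
  = 7.8512 · 128 / 3.61
  = 278.38
Round up → n = 279 per group.

n = 279 per group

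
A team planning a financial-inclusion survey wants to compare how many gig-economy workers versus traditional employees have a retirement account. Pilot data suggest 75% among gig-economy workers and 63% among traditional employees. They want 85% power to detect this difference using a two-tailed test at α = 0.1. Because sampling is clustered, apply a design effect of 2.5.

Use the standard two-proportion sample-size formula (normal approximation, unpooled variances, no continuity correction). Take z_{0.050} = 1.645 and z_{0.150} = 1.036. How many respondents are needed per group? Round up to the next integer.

n = 525 per group

n = (z_{α/2} + z_β)² · [p₁(1−p₁) + p₂(1−p₂)] / (p₁ − p₂)²
  = (1.645 + 1.036)² · (0.75·0.25 + 0.63·0.37) / (0.12)²
  = (2.681)² · (0.1875 + 0.2331) / 0.0144
  = 7.1878 · 0.4206 / 0.0144
  = 209.94
Design effect: 2.5 × 209.94 = 524.86.
Round up → n = 525 per group.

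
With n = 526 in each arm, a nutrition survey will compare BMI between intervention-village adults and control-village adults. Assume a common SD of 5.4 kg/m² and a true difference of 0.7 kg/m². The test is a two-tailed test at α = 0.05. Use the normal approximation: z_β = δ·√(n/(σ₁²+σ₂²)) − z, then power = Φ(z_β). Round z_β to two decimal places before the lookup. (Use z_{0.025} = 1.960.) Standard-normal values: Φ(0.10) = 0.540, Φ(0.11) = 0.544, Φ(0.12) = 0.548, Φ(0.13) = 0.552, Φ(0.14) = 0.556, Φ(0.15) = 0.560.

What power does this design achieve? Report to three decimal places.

Power ≈ 0.556

z_β = δ·√(n/(σ₁²+σ₂²)) − z_{α/2}
    = 0.7 · √(526/58.32) − 1.960
    = 0.7 · 3.00320 − 1.960
    = 2.1022 − 1.960 = 0.1422 → 0.14
Power = Φ(0.14) = 0.556.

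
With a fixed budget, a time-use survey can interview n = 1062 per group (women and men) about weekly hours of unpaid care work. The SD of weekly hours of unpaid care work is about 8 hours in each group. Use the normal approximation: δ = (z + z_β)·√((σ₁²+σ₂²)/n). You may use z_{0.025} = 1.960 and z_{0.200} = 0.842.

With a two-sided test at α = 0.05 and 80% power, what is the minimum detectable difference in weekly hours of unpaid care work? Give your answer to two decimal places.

δ = (z_{α/2} + z_β) · √((σ₁²+σ₂²)/n)
  = (1.960 + 0.842) · √(128/1062)
  = 2.802 · √0.12053
  = 2.802 · 0.3472
  = 0.9728

Minimum detectable difference ≈ 0.97 hours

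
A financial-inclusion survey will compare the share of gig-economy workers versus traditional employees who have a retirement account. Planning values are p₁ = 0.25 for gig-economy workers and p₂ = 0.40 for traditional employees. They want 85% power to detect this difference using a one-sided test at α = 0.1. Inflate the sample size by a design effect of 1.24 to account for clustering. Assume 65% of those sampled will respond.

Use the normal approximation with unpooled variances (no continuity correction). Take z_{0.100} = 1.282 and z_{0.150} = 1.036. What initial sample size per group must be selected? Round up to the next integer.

n = 195 per group

n = (z_α + z_β)² · [p₁(1−p₁) + p₂(1−p₂)] / (p₁ − p₂)²
  = (1.282 + 1.036)² · (0.25·0.75 + 0.40·0.60) / (-0.15)²
  = (2.318)² · (0.1875 + 0.2400) / 0.0225
  = 5.3731 · 0.4275 / 0.0225
  = 102.09
Design effect: 1.24 × 102.09 = 126.59.
Adjust for 65% response: 126.59 / 0.65 = 194.76.
Round up → n = 195 per group.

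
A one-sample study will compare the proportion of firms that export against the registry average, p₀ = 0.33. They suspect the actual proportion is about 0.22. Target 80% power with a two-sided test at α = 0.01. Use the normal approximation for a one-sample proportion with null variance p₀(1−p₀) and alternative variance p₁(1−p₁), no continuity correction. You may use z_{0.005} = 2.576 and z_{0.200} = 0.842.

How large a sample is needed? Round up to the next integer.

n = [z_{α/2}·√(p₀q₀) + z_β·√(p₁q₁)]² / (p₁ − p₀)²
  = [2.576·√(0.33·0.67) + 0.842·√(0.22·0.78)]² / (-0.11)²
  = [2.576·0.4702 + 0.842·0.4142]² / 0.0121
  = [1.5601]² / 0.0121
  = 201.14
Round up → n = 202.

n = 202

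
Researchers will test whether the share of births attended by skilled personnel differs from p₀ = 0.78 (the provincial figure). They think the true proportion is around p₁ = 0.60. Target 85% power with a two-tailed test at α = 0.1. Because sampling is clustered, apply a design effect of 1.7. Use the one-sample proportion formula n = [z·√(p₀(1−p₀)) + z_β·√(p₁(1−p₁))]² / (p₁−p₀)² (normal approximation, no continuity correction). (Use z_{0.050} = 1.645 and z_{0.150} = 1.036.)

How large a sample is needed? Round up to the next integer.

n = [z_{α/2}·√(p₀q₀) + z_β·√(p₁q₁)]² / (p₁ − p₀)²
  = [1.645·√(0.78·0.22) + 1.036·√(0.60·0.40)]² / (-0.18)²
  = [1.645·0.4142 + 1.036·0.4899]² / 0.0324
  = [1.1890]² / 0.0324
  = 43.63
Design effect: 1.7 × 43.63 = 74.17.
Round up → n = 75.

n = 75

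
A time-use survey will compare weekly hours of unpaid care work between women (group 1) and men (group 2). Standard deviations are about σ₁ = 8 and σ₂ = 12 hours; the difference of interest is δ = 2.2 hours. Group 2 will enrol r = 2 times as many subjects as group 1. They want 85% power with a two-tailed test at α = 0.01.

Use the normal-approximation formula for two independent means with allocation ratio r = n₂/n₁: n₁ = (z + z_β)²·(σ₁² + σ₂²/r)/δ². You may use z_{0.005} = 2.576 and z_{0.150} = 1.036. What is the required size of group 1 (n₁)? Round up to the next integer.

n₁ = (z_{α/2} + z_β)² · (σ₁² + σ₂²/r) / δ²
   = (2.576 + 1.036)² · (8² + 12²/2) / 2.2²
   = 13.0465 · (64 + 72) / 4.84
   = 13.0465 · 136 / 4.84
   = 366.60
Round up → n₁ = 367; n₂ = r·n₁ = 2 × 367 = 734.

n₁ = 367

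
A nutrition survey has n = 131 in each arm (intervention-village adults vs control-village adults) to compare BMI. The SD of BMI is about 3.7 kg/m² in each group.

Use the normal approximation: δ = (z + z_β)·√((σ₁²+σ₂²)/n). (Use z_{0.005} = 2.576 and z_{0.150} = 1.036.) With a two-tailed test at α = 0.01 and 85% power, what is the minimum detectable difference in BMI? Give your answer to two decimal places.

δ = (z_{α/2} + z_β) · √((σ₁²+σ₂²)/n)
  = (2.576 + 1.036) · √(27.38/131)
  = 3.612 · √0.20901
  = 3.612 · 0.4572
  = 1.6513

Minimum detectable difference ≈ 1.65 kg/m²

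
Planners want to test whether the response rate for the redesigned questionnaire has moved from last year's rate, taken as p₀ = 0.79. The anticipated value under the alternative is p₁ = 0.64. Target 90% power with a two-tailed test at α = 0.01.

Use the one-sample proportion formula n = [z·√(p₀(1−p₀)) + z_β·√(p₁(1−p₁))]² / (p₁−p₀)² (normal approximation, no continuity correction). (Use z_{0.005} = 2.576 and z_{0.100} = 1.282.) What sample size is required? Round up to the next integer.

n = 124

n = [z_{α/2}·√(p₀q₀) + z_β·√(p₁q₁)]² / (p₁ − p₀)²
  = [2.576·√(0.79·0.21) + 1.282·√(0.64·0.36)]² / (-0.15)²
  = [2.576·0.4073 + 1.282·0.4800]² / 0.0225
  = [1.6646]² / 0.0225
  = 123.15
Round up → n = 124.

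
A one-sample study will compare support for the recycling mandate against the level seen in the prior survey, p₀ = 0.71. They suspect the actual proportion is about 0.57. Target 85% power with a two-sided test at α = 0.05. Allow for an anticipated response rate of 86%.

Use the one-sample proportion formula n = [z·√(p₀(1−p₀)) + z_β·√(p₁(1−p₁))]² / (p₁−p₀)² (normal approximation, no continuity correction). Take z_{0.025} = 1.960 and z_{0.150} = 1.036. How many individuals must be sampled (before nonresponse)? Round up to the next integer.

n = [z_{α/2}·√(p₀q₀) + z_β·√(p₁q₁)]² / (p₁ − p₀)²
  = [1.960·√(0.71·0.29) + 1.036·√(0.57·0.43)]² / (-0.14)²
  = [1.960·0.4538 + 1.036·0.4951]² / 0.0196
  = [1.4023]² / 0.0196
  = 100.32
Adjust for 86% response: 100.32 / 0.86 = 116.66.
Round up → n = 117.

n = 117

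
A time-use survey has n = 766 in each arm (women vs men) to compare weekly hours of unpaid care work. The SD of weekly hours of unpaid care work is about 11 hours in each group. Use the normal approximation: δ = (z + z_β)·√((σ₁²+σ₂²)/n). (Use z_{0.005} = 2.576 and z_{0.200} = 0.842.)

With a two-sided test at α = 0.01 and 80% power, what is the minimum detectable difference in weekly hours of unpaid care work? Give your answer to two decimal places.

Minimum detectable difference ≈ 1.92 hours

δ = (z_{α/2} + z_β) · √((σ₁²+σ₂²)/n)
  = (2.576 + 0.842) · √(242/766)
  = 3.418 · √0.31593
  = 3.418 · 0.5621
  = 1.9212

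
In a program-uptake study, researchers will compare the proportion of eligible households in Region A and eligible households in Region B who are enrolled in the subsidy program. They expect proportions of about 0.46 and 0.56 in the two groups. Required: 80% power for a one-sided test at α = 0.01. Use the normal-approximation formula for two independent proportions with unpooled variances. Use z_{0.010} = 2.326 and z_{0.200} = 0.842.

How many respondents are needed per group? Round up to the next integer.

n = 497 per group

n = (z_α + z_β)² · [p₁(1−p₁) + p₂(1−p₂)] / (p₁ − p₂)²
  = (2.326 + 0.842)² · (0.46·0.54 + 0.56·0.44) / (-0.10)²
  = (3.168)² · (0.2484 + 0.2464) / 0.0100
  = 10.0362 · 0.4948 / 0.0100
  = 496.59
Round up → n = 497 per group.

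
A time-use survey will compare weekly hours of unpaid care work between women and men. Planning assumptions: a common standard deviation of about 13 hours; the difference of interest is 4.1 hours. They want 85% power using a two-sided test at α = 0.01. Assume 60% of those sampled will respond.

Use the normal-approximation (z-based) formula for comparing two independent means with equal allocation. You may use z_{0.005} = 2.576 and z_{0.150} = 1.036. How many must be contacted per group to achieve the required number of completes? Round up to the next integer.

n = 438 per group

n = (z_{α/2} + z_β)² · (σ₁² + σ₂²) / δ²
  = (2.576 + 1.036)² · (2·13² = 338) / 4.1²
  = 13.0465 · 338 / 16.81
  = 262.33
Adjust for 60% response: 262.33 / 0.60 = 437.21.
Round up → n = 438 per group.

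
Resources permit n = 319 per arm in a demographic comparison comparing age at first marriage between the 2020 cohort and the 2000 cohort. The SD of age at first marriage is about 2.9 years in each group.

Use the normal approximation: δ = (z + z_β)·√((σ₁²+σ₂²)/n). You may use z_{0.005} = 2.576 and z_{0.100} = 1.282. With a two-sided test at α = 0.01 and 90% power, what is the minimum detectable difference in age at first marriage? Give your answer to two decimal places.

δ = (z_{α/2} + z_β) · √((σ₁²+σ₂²)/n)
  = (2.576 + 1.282) · √(16.82/319)
  = 3.858 · √0.05273
  = 3.858 · 0.2296
  = 0.8859

Minimum detectable difference ≈ 0.89 years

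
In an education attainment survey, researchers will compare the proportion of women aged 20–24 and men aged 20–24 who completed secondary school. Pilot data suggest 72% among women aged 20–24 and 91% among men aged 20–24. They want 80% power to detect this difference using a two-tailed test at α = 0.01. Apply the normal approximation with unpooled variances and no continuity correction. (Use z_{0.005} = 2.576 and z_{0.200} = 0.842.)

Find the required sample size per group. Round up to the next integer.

n = (z_{α/2} + z_β)² · [p₁(1−p₁) + p₂(1−p₂)] / (p₁ − p₂)²
  = (2.576 + 0.842)² · (0.72·0.28 + 0.91·0.09) / (-0.19)²
  = (3.418)² · (0.2016 + 0.0819) / 0.0361
  = 11.6827 · 0.2835 / 0.0361
  = 91.75
Round up → n = 92 per group.

n = 92 per group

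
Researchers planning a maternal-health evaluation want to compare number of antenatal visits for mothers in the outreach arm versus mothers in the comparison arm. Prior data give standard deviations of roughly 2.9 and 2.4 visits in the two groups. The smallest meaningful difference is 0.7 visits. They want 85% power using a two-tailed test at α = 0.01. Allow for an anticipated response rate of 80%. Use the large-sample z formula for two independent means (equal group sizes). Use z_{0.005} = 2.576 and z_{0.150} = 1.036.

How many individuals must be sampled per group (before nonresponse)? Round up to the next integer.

n = 472 per group

n = (z_{α/2} + z_β)² · (σ₁² + σ₂²) / δ²
  = (2.576 + 1.036)² · (2.9² + 2.4² = 14.17) / 0.7²
  = 13.0465 · 14.17 / 0.49
  = 377.28
Adjust for 80% response: 377.28 / 0.80 = 471.61.
Round up → n = 472 per group.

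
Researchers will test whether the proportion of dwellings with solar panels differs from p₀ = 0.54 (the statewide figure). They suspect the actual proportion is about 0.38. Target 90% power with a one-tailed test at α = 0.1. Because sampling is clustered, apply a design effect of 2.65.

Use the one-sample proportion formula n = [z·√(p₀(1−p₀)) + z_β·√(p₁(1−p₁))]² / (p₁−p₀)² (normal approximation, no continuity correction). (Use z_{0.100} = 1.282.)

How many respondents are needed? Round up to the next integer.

n = [z_α·√(p₀q₀) + z_β·√(p₁q₁)]² / (p₁ − p₀)²
  = [1.282·√(0.54·0.46) + 1.282·√(0.38·0.62)]² / (-0.16)²
  = [1.282·0.4984 + 1.282·0.4854]² / 0.0256
  = [1.2612]² / 0.0256
  = 62.13
Design effect: 2.65 × 62.13 = 164.66.
Round up → n = 165.

n = 165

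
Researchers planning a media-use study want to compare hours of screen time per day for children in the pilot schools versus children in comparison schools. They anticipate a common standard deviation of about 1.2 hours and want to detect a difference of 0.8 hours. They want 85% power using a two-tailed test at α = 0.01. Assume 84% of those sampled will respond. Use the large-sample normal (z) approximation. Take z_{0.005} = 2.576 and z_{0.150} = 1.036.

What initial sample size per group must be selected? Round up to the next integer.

n = 70 per group

n = (z_{α/2} + z_β)² · (σ₁² + σ₂²) / δ²
  = (2.576 + 1.036)² · (2·1.2² = 2.88) / 0.8²
  = 13.0465 · 2.88 / 0.64
  = 58.71
Adjust for 84% response: 58.71 / 0.84 = 69.89.
Round up → n = 70 per group.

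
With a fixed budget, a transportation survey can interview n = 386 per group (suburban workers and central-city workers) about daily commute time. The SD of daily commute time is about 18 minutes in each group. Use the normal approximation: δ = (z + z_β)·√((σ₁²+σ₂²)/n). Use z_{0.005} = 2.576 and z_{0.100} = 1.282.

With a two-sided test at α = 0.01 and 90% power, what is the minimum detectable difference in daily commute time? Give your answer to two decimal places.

δ = (z_{α/2} + z_β) · √((σ₁²+σ₂²)/n)
  = (2.576 + 1.282) · √(648/386)
  = 3.858 · √1.6788
  = 3.858 · 1.2957
  = 4.9987

Minimum detectable difference ≈ 5.00 minutes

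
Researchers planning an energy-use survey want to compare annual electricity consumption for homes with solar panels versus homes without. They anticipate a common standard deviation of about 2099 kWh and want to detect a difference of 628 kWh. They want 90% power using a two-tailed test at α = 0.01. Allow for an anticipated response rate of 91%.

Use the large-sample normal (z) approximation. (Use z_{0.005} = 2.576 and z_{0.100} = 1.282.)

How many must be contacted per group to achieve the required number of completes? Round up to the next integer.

n = (z_{α/2} + z_β)² · (σ₁² + σ₂²) / δ²
  = (2.576 + 1.282)² · (2·2099² = 8811602) / 628²
  = 14.8842 · 8811602 / 394384
  = 332.55
Adjust for 91% response: 332.55 / 0.91 = 365.44.
Round up → n = 366 per group.

n = 366 per group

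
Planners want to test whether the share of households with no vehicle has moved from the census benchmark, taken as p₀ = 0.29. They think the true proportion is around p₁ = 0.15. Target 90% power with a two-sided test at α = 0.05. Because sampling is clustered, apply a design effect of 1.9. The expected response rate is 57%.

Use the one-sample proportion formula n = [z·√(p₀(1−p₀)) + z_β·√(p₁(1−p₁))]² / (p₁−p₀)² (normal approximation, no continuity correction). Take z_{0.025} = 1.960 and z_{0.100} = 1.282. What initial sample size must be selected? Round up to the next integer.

n = 309

n = [z_{α/2}·√(p₀q₀) + z_β·√(p₁q₁)]² / (p₁ − p₀)²
  = [1.960·√(0.29·0.71) + 1.282·√(0.15·0.85)]² / (-0.14)²
  = [1.960·0.4538 + 1.282·0.3571]² / 0.0196
  = [1.3471]² / 0.0196
  = 92.59
Design effect: 1.9 × 92.59 = 175.92.
Adjust for 57% response: 175.92 / 0.57 = 308.64.
Round up → n = 309.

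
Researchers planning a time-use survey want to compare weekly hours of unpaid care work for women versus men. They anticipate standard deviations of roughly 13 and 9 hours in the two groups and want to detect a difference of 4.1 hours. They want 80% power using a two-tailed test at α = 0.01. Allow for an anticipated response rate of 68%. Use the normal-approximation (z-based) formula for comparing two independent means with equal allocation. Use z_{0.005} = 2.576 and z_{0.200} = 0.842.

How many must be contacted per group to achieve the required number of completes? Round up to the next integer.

n = 256 per group

n = (z_{α/2} + z_β)² · (σ₁² + σ₂²) / δ²
  = (2.576 + 0.842)² · (13² + 9² = 250) / 4.1²
  = 11.6827 · 250 / 16.81
  = 173.75
Adjust for 68% response: 173.75 / 0.68 = 255.51.
Round up → n = 256 per group.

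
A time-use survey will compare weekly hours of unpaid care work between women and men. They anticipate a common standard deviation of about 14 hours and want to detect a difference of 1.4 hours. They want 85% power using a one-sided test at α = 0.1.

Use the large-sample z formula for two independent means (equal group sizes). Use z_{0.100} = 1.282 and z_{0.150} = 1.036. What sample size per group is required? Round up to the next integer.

n = 1075 per group

n = (z_α + z_β)² · (σ₁² + σ₂²) / δ²
  = (1.282 + 1.036)² · (2·14² = 392) / 1.4²
  = 5.3731 · 392 / 1.96
  = 1074.62
Round up → n = 1075 per group.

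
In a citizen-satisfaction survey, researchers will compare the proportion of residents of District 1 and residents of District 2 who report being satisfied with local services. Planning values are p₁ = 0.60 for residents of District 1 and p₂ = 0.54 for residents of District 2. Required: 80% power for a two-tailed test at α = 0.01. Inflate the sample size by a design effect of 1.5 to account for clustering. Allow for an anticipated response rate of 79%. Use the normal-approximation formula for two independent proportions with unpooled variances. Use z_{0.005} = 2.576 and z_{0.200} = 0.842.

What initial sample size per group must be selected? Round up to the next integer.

n = 3010 per group

n = (z_{α/2} + z_β)² · [p₁(1−p₁) + p₂(1−p₂)] / (p₁ − p₂)²
  = (2.576 + 0.842)² · (0.60·0.40 + 0.54·0.46) / (0.06)²
  = (3.418)² · (0.2400 + 0.2484) / 0.0036
  = 11.6827 · 0.4884 / 0.0036
  = 1584.96
Design effect: 1.5 × 1584.96 = 2377.43.
Adjust for 79% response: 2377.43 / 0.79 = 3009.41.
Round up → n = 3010 per group.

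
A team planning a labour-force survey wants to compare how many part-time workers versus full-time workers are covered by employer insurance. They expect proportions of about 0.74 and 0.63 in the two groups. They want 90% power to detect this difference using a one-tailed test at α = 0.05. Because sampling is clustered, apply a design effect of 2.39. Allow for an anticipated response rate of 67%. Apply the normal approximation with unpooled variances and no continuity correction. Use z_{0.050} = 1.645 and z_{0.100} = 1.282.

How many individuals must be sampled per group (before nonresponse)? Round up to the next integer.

n = 1075 per group

n = (z_α + z_β)² · [p₁(1−p₁) + p₂(1−p₂)] / (p₁ − p₂)²
  = (1.645 + 1.282)² · (0.74·0.26 + 0.63·0.37) / (0.11)²
  = (2.927)² · (0.1924 + 0.2331) / 0.0121
  = 8.5673 · 0.4255 / 0.0121
  = 301.27
Design effect: 2.39 × 301.27 = 720.04.
Adjust for 67% response: 720.04 / 0.67 = 1074.69.
Round up → n = 1075 per group.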